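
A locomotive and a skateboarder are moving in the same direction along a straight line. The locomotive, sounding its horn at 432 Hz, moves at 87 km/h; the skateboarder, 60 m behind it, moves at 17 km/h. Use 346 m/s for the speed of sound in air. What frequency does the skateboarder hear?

87 km/h = 24.17 m/s; 17 km/h = 4.722 m/s.
The skateboarder is behind, so the locomotive is moving away from it while the skateboarder is moving toward the locomotive.
General Doppler shift: f' = f · (v + v_o)/(v + v_s).
f' = 432 × (346 + 4.722)/(346 + 24.17) = 432 × 350.72/370.17 ≈ 409 Hz.

409 Hz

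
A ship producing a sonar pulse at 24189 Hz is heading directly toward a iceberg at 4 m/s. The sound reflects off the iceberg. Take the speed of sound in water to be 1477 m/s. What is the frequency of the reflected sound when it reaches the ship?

The iceberg receives the sound from a moving source: f₁ = f₀ · v/(v − v_e) = 24189 × 1477/1473 ≈ 24255 Hz.
On the return leg the ship is a moving observer: f₂ = f₁ · (v + v_e)/v = 24255 × 1481/1477 ≈ 24320 Hz.
Equivalently f₂ = f₀ · (v + v_e)/(v − v_e).

24320 Hz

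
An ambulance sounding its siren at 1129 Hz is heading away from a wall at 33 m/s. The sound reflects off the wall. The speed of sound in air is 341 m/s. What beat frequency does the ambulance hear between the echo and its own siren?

199 Hz

The wall receives the sound from a moving source: f₁ = f₀ · v/(v + v_e) = 1129 × 341/374 ≈ 1029.4 Hz.
On the return leg the ambulance is a moving observer: f₂ = f₁ · (v − v_e)/v = 1029.4 × 308/341 ≈ 929.8 Hz.
Equivalently f₂ = f₀ · (v − v_e)/(v + v_e).
Beat against the emitted tone: |f₂ − f₀| = 2v_e·f₀/(v + v_e) = 2 × 33 × 1129/374 ≈ 199 Hz.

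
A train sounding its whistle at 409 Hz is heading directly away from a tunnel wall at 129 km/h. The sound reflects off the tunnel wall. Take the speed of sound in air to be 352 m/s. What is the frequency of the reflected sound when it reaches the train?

129 km/h = 35.83 m/s.
The tunnel wall receives the sound from a moving source: f₁ = f₀ · v/(v + v_e) = 409 × 352/387.83 ≈ 371 Hz.
On the return leg the train is a moving observer: f₂ = f₁ · (v − v_e)/v = 371 × 316.17/352 ≈ 333 Hz.

333 Hz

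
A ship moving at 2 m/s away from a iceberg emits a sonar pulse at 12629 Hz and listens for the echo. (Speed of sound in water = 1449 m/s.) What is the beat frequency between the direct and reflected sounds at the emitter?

34.8 Hz

The iceberg receives the sound from a moving source: f₁ = f₀ · v/(v + v_e) = 12629 × 1449/1451 ≈ 12611.6 Hz.
On the return leg the ship is a moving observer: f₂ = f₁ · (v − v_e)/v = 12611.6 × 1447/1449 ≈ 12594.2 Hz.
Beat against the emitted tone: |f₂ − f₀| = 2v_e·f₀/(v + v_e) = 2 × 2 × 12629/1451 ≈ 34.8 Hz.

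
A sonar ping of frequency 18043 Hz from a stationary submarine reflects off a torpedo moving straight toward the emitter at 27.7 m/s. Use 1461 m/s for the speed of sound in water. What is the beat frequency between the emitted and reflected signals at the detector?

The torpedo first receives the wave as a moving observer: f₁ = f₀ · (v + u)/v = 18043 × (1461 + 27.7)/1461 ≈ 18385 Hz.
The reflection then acts as a moving source: f₂ = f₁ · v/(v − u) ≈ 18740 Hz.
Beat frequency: |f₂ − f₀| = 2u·f₀/(v − u) = 2 × 27.7 × 18043/1433.3 ≈ 697 Hz.

697 Hz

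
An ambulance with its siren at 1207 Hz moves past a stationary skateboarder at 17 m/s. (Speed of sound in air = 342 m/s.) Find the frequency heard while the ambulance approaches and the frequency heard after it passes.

Approaching: f₁ = f · v/(v − v_s) = 1207 × 342/325 ≈ 1270 Hz.
Receding: f₂ = f · v/(v + v_s) = 1207 × 342/359 ≈ 1150 Hz.

1270 Hz approaching; 1150 Hz receding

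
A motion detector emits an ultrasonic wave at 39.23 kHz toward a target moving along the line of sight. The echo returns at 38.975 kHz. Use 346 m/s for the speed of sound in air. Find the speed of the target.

Double Doppler shift off a moving reflector: f₂ = f₀ · (v + u)/(v − u) (u > 0 toward emitter).
Rearranging, u = v · (f₂ − f₀)/(f₂ + f₀) = 346 × -0.255/78.205 ≈ -1.13 m/s.
So the target is moving at 1.13 m/s away from the emitter.

1.13 m/s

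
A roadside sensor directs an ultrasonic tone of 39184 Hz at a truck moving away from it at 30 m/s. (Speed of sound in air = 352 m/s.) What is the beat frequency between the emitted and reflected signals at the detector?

6155 Hz

At the truck (a moving observer), f₁ = f₀ · (v − u)/v = 39184 × 322/352 ≈ 35844 Hz.
The reflection then acts as a moving source: f₂ = f₁ · v/(v + u) ≈ 33029 Hz.
Equivalently f₂ = f₀ · (v − u)/(v + u).
Beat frequency: |f₂ − f₀| = 2u·f₀/(v + u) = 2 × 30 × 39184/382 ≈ 6155 Hz.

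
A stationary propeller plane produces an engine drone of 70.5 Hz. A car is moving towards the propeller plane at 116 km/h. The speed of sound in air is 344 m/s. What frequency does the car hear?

116 km/h = 32.22 m/s.
Only the observer moves, toward the source, so f' = f · (v + v_o)/v.
f' = 70.5 × (344 + 32.22)/344 = 70.5 × 376.22/344 ≈ 77 Hz.

77 Hz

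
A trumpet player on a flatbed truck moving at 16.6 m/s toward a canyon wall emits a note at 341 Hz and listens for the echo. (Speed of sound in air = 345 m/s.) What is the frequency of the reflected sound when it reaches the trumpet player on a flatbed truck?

The canyon wall receives the sound from a moving source: f₁ = f₀ · v/(v − v_e) = 341 × 345/328.4 ≈ 358 Hz.
On the return leg the trumpet player on a flatbed truck is a moving observer: f₂ = f₁ · (v + v_e)/v = 358 × 361.6/345 ≈ 375 Hz.
Equivalently f₂ = f₀ · (v + v_e)/(v − v_e).

375 Hz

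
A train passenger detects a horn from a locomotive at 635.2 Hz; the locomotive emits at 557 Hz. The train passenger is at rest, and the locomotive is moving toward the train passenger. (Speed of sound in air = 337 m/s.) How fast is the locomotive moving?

41 m/s

f' = f · v/(v − v_s) ⇒ v_s = v · |1 − f/f'|.
v_s = 337 × |1 − 557/635.2| = 337 × 0.1231 ≈ 41 m/s.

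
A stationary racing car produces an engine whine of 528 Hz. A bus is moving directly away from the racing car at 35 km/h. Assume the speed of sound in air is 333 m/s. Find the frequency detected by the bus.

513 Hz

35 km/h = 9.722 m/s.
Only the observer moves, away from the source, so f' = f · (v − v_o)/v.
f' = 528 × (333 − 9.722)/333 = 528 × 323.28/333 ≈ 513 Hz.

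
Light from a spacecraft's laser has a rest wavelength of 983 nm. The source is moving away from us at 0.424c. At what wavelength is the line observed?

Relativistic Doppler for wavelength: λ' = λ₀ · √((1 + β)/(1 − β)).
λ' = 983 × √(1.4240/0.5760) = 983 × 1.57233 ≈ 1545.6 nm.

1545.6 nm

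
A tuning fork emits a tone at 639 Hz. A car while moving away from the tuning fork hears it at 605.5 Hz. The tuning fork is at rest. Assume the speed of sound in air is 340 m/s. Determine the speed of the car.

f' = f · (v − v_o)/v ⇒ v_o = v · |f'/f − 1|.
v_o = 340 × |605.5/639 − 1| = 340 × 0.05243 ≈ 17.8 m/s.

17.8 m/s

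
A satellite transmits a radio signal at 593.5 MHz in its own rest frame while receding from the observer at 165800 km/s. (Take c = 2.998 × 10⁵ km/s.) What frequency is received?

β = v/c = 165800/299800 = 0.5530.
Relativistic Doppler for frequency: f' = f₀ · √((1 − β)/(1 + β)).
f' = 593.5 × √(0.4470/1.5530) = 593.5 × 0.53647 ≈ 318.4 MHz.

318.4 MHz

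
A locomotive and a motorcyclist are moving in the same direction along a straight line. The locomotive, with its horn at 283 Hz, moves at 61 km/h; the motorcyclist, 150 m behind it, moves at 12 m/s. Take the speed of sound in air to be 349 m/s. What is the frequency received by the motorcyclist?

279 Hz

61 km/h = 16.94 m/s.
The motorcyclist is behind, so the locomotive is moving away from it while the motorcyclist is moving toward the locomotive.
General Doppler shift: f' = f · (v + v_o)/(v + v_s).
f' = 283 × (349 + 12)/(349 + 16.94) = 283 × 361/365.94 ≈ 279 Hz.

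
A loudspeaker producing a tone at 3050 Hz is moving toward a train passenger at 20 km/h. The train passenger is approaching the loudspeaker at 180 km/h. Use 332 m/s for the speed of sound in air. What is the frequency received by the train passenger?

20 km/h = 5.556 m/s; 180 km/h = 50 m/s.
With source approaching and observer approaching, f' = f · (v + v_o)/(v − v_s).
f' = 3050 × (332 + 50)/(332 − 5.556) = 3050 × 382/326.44 ≈ 3569 Hz.

3569 Hz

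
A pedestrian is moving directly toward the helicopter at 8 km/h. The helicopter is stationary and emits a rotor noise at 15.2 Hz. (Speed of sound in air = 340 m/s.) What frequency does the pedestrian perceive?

15.3 Hz

8 km/h = 2.222 m/s.
Only the observer moves, toward the source, so f' = f · (v + v_o)/v.
f' = 15.2 × (340 + 2.222)/340 = 15.2 × 342.22/340 ≈ 15.3 Hz.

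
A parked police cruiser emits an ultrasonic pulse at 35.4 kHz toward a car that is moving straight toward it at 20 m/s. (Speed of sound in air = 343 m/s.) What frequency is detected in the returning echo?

At the car (a moving observer), f₁ = f₀ · (v + u)/v = 35.4 × 363/343 ≈ 37.5 kHz.
On reflection it acts as a source moving toward the stationary detector: f₂ = f₁ · v/(v − u) = 37.5 × 343/323 ≈ 39.8 kHz.

39.8 kHz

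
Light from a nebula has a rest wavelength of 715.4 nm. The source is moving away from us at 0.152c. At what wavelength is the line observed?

833.8 nm

Relativistic Doppler for wavelength: λ' = λ₀ · √((1 + β)/(1 − β)).
λ' = 715.4 × √(1.1520/0.8480) = 715.4 × 1.16554 ≈ 833.8 nm.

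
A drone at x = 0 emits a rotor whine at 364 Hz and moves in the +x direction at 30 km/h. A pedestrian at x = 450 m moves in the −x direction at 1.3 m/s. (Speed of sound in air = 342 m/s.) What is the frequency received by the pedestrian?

375 Hz

30 km/h = 8.333 m/s.
The observer lies on the +x side, so the source is heading toward the observer and the observer is heading toward the source.
With source approaching and observer approaching, f' = f · (v + v_o)/(v − v_s).
f' = 364 × (342 + 1.3)/(342 − 8.333) = 364 × 343.3/333.67 ≈ 375 Hz.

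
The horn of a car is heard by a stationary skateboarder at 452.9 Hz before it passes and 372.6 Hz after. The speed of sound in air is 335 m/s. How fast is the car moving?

33 m/s

f₁/f₂ = (v + v_s)/(v − v_s), so v_s = v · (f₁ − f₂)/(f₁ + f₂).
v_s = 335 × (452.9 − 372.6)/(452.9 + 372.6) = 335 × 80.3/825.5 ≈ 33 m/s.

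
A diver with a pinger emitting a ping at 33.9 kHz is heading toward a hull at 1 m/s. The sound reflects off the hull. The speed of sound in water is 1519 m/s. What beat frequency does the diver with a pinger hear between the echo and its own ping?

The hull receives the sound from a moving source: f₁ = f₀ · v/(v − v_e) = 33.9 × 1519/1518 ≈ 33.9223 kHz.
On the return leg the diver with a pinger is a moving observer: f₂ = f₁ · (v + v_e)/v = 33.9223 × 1520/1519 ≈ 33.9447 kHz.
Equivalently f₂ = f₀ · (v + v_e)/(v − v_e).
Beat against the emitted tone (with f₀ = 33900 Hz): |f₂ − f₀| = 2v_e·f₀/(v − v_e) = 2 × 1 × 33900/1518 ≈ 44.7 Hz.

44.7 Hz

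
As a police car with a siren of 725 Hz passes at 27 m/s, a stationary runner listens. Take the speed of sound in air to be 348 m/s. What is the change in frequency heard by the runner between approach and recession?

113 Hz

Approaching: f₁ = f · v/(v − v_s) = 725 × 348/321 ≈ 786 Hz.
Receding: f₂ = f · v/(v + v_s) = 725 × 348/375 ≈ 673 Hz.
Drop: f₁ − f₂ = 2f·v·v_s/(v² − v_s²) = 2 × 725 × 348 × 27/(348² − 27²) ≈ 113 Hz.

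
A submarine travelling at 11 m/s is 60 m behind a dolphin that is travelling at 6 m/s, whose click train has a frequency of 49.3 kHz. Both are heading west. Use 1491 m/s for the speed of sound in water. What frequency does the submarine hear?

49.5 kHz

The submarine is behind, so the dolphin is moving away from it while the submarine is moving toward the dolphin.
General Doppler shift: f' = f · (v + v_o)/(v + v_s).
f' = 49.3 × (1491 + 11)/(1491 + 6) = 49.3 × 1502/1497 ≈ 49.5 kHz.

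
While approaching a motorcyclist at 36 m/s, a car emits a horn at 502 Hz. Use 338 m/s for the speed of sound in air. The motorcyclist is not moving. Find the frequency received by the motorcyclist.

562 Hz

Only the source moves, toward the listener, so f' = f · v/(v − v_s).
f' = 502 × 338/(338 − 36) = 502 × 338/302 ≈ 562 Hz.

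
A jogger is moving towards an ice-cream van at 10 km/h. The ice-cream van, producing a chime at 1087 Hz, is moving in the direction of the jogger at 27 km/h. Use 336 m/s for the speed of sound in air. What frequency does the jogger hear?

27 km/h = 7.5 m/s; 10 km/h = 2.778 m/s.
Both move, so f' = f · (v + v_o)/(v − v_s).
f' = 1087 × (336 + 2.778)/(336 − 7.5) = 1087 × 338.78/328.5 ≈ 1121 Hz.

1121 Hz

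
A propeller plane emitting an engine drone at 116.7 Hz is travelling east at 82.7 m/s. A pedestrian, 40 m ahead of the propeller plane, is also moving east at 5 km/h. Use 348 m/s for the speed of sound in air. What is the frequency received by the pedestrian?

152 Hz

5 km/h = 1.389 m/s.
The pedestrian is ahead, so the propeller plane is moving toward it while the pedestrian is moving away from the propeller plane.
Both move, so f' = f · (v − v_o)/(v − v_s).
f' = 116.7 × (348 − 1.389)/(348 − 82.7) = 116.7 × 346.61/265.3 ≈ 152 Hz.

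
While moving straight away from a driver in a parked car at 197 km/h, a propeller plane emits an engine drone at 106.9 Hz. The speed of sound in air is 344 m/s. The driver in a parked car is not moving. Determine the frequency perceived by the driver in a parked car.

197 km/h = 54.72 m/s.
With the source moving away from a stationary observer, f' = f · v/(v + v_s).
f' = 106.9 × 344/(344 + 54.72) = 106.9 × 344/398.7 ≈ 92 Hz.

92 Hz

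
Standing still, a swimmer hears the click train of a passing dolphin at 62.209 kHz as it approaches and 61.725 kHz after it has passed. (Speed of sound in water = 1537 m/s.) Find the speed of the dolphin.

6.0 m/s

f₁/f₂ = (v + v_s)/(v − v_s), so v_s = v · (f₁ − f₂)/(f₁ + f₂).
v_s = 1537 × (62.209 − 61.725)/(62.209 + 61.725) = 1537 × 0.484/123.934 ≈ 6.0 m/s.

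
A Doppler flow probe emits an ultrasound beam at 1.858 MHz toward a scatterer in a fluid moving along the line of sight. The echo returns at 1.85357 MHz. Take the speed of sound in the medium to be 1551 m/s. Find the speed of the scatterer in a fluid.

1.85 m/s

Double Doppler shift off a moving reflector: f₂ = f₀ · (v + u)/(v − u) (u > 0 toward emitter).
Rearranging, u = v · (f₂ − f₀)/(f₂ + f₀) = 1551 × -0.00443/3.71157 ≈ -1.85 m/s.
So the scatterer in a fluid is moving at 1.85 m/s away from the emitter.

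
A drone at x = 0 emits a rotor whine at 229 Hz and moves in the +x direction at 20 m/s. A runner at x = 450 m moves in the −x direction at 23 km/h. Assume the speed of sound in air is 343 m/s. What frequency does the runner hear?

23 km/h = 6.389 m/s.
The observer lies on the +x side, so the source is heading toward the observer and the observer is heading toward the source.
General Doppler shift: f' = f · (v + v_o)/(v − v_s).
f' = 229 × (343 + 6.389)/(343 − 20) = 229 × 349.39/323 ≈ 248 Hz.

248 Hz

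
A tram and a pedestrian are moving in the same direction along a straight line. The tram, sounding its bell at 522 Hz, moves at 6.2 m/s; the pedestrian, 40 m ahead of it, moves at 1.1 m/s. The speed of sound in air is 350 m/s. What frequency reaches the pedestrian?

The pedestrian is ahead, so the tram is moving toward it while the pedestrian is moving away from the tram.
Both move, so f' = f · (v − v_o)/(v − v_s).
f' = 522 × (350 − 1.1)/(350 − 6.2) = 522 × 348.9/343.8 ≈ 530 Hz.

530 Hz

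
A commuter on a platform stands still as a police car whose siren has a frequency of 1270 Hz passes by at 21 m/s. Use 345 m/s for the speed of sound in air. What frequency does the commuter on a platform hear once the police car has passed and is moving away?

1197 Hz

Receding: f₂ = f · v/(v + v_s) = 1270 × 345/366 ≈ 1197 Hz.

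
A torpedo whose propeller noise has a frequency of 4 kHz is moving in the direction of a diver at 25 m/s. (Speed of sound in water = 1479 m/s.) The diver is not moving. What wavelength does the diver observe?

With the source moving toward a stationary observer, f' = f · v/(v − v_s).
f' = 4 × 1479/(1479 − 25) ≈ 4.07 kHz.
λ' = v/f' = 1479/4068.78 ≈ 36.4 cm.

36.4 cm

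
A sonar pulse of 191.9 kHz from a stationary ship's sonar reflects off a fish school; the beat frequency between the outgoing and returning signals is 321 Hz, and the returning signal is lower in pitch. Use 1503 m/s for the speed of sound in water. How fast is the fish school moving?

Double Doppler shift off a moving reflector: f₂ = f₀ · (v + u)/(v − u) (u > 0 toward emitter).
Returning signal is lower, so f₂ = f₀ − Δf = 191900 − 321 = 191579 Hz.
Rearranging, u = v · (f₂ − f₀)/(f₂ + f₀) = 1503 × -321/383479 ≈ -1.26 m/s.
So the fish school is moving at 1.26 m/s away from the emitter.

1.26 m/s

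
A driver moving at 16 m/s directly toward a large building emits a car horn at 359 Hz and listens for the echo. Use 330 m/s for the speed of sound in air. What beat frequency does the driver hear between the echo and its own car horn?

The large building receives the sound from a moving source: f₁ = f₀ · v/(v − v_e) = 359 × 330/314 ≈ 377.3 Hz.
On the return leg the driver is a moving observer: f₂ = f₁ · (v + v_e)/v = 377.3 × 346/330 ≈ 395.6 Hz.
Equivalently f₂ = f₀ · (v + v_e)/(v − v_e).
Beat against the emitted tone: |f₂ − f₀| = 2v_e·f₀/(v − v_e) = 2 × 16 × 359/314 ≈ 36.6 Hz.

36.6 Hz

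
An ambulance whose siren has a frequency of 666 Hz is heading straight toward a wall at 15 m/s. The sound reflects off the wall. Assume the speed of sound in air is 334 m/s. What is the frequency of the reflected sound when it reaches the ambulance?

The wall receives the sound from a moving source: f₁ = f₀ · v/(v − v_e) = 666 × 334/319 ≈ 697 Hz.
On the return leg the ambulance is a moving observer: f₂ = f₁ · (v + v_e)/v = 697 × 349/334 ≈ 729 Hz.

729 Hz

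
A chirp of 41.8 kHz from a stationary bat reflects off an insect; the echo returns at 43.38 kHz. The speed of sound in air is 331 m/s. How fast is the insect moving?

Double Doppler shift off a moving reflector: f₂ = f₀ · (v + u)/(v − u) (u > 0 toward emitter).
Rearranging, u = v · (f₂ − f₀)/(f₂ + f₀) = 331 × 1.58/85.18 ≈ 6.1 m/s.
So the insect is moving at 6.1 m/s toward the emitter.

6.1 m/s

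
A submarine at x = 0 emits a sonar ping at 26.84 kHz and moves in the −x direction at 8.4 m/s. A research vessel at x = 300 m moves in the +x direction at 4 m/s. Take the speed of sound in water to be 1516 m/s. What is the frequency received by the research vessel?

26.6 kHz

The observer lies on the +x side, so the source is heading away from the observer and the observer is heading away from the source.
General Doppler shift: f' = f · (v − v_o)/(v + v_s).
f' = 26.84 × (1516 − 4)/(1516 + 8.4) = 26.84 × 1512/1524.4 ≈ 26.6 kHz.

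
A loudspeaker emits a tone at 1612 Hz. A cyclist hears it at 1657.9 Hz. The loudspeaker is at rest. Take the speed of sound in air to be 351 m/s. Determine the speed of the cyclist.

10.0 m/s

f' > f, so the cyclist is approaching.
f' = f · (v + v_o)/v ⇒ v_o = v · |f'/f − 1|.
v_o = 351 × |1657.9/1612 − 1| = 351 × 0.02847 ≈ 10.0 m/s.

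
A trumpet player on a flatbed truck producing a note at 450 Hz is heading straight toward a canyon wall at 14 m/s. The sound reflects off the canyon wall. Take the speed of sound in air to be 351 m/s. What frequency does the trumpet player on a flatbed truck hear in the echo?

487 Hz

The canyon wall receives the sound from a moving source: f₁ = f₀ · v/(v − v_e) = 450 × 351/337 ≈ 469 Hz.
On the return leg the trumpet player on a flatbed truck is a moving observer: f₂ = f₁ · (v + v_e)/v = 469 × 365/351 ≈ 487 Hz.
Equivalently f₂ = f₀ · (v + v_e)/(v − v_e).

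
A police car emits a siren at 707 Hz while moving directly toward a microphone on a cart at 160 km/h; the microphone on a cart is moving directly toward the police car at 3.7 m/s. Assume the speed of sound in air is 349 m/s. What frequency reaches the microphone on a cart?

819 Hz

160 km/h = 44.44 m/s.
With source approaching and observer approaching, f' = f · (v + v_o)/(v − v_s).
f' = 707 × (349 + 3.7)/(349 − 44.44) = 707 × 352.7/304.56 ≈ 819 Hz.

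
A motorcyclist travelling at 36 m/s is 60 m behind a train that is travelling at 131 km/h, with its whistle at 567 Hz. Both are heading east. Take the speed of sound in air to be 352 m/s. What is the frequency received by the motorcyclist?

131 km/h = 36.39 m/s.
The motorcyclist is behind, so the train is moving away from it while the motorcyclist is moving toward the train.
General Doppler shift: f' = f · (v + v_o)/(v + v_s).
f' = 567 × (352 + 36)/(352 + 36.39) = 567 × 388/388.39 ≈ 566 Hz.

566 Hz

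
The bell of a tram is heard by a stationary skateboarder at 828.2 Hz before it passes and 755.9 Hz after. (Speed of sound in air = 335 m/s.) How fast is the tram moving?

f₁/f₂ = (v + v_s)/(v − v_s), so v_s = v · (f₁ − f₂)/(f₁ + f₂).
v_s = 335 × (828.2 − 755.9)/(828.2 + 755.9) = 335 × 72.3/1584.1 ≈ 15.3 m/s.

15.3 m/s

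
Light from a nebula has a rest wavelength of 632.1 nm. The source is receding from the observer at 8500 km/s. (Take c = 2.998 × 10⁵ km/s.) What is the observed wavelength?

650.3 nm

β = v/c = 8500/299800 = 0.0284.
Relativistic Doppler for wavelength: λ' = λ₀ · √((1 + β)/(1 − β)).
λ' = 632.1 × √(1.0284/0.9716) = 632.1 × 1.02877 ≈ 650.3 nm.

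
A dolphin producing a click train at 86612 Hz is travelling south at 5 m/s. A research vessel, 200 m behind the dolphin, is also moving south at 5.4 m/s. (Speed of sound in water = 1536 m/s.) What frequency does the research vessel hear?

86634 Hz

The research vessel is behind, so the dolphin is moving away from it while the research vessel is moving toward the dolphin.
Both move, so f' = f · (v + v_o)/(v + v_s).
f' = 86612 × (1536 + 5.4)/(1536 + 5) = 86612 × 1541.4/1541 ≈ 86634 Hz.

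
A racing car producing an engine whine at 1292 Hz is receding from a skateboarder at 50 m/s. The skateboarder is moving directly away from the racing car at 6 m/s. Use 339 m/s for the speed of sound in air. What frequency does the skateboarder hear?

With source receding and observer receding, f' = f · (v − v_o)/(v + v_s).
f' = 1292 × (339 − 6)/(339 + 50) = 1292 × 333/389 ≈ 1106 Hz.

1106 Hz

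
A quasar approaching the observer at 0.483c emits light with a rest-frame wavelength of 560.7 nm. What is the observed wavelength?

331.1 nm

Relativistic Doppler for wavelength: λ' = λ₀ · √((1 − β)/(1 + β)).
λ' = 560.7 × √(0.5170/1.4830) = 560.7 × 0.59044 ≈ 331.1 nm.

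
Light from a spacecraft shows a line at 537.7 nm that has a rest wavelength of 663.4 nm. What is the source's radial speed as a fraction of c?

λ'/λ₀ = 0.8105 < 1 (blueshift), so the source is approaching.
λ'/λ₀ = √((1 − β)/(1 + β)) for an approaching source ⇒ β = (1 − r²)/(1 + r²) with r = λ'/λ₀.
β = (1 − 0.6569)/(1 + 0.6569) ≈ 0.207.

0.207c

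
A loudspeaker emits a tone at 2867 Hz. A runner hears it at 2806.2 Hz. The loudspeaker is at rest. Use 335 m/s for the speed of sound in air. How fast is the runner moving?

f' < f, so the runner is receding.
f' = f · (v − v_o)/v ⇒ v_o = v · |f'/f − 1|.
v_o = 335 × |2806.2/2867 − 1| = 335 × 0.02121 ≈ 7.1 m/s.

7.1 m/s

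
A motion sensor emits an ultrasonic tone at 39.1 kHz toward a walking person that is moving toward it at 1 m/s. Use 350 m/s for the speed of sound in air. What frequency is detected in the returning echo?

39.3 kHz

The walking person first receives the wave as a moving observer: f₁ = f₀ · (v + u)/v = 39.1 × (350 + 1)/350 ≈ 39.2 kHz.
The reflection then acts as a moving source: f₂ = f₁ · v/(v − u) ≈ 39.3 kHz.
Equivalently f₂ = f₀ · (v + u)/(v − u).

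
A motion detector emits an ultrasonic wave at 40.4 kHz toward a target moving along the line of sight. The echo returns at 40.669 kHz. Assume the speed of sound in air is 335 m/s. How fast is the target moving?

1.11 m/s

Double Doppler shift off a moving reflector: f₂ = f₀ · (v + u)/(v − u) (u > 0 toward emitter).
Rearranging, u = v · (f₂ − f₀)/(f₂ + f₀) = 335 × 0.269/81.069 ≈ 1.11 m/s.
So the target is moving at 1.11 m/s toward the emitter.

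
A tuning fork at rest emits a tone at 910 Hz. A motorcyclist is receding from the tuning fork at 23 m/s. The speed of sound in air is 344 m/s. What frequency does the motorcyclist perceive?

849 Hz

Only the observer moves, away from the source, so f' = f · (v − v_o)/v.
f' = 910 × (344 − 23)/344 = 910 × 321/344 ≈ 849 Hz.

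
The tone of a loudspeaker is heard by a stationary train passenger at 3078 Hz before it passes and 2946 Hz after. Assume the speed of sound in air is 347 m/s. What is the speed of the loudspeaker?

7.6 m/s

f₁/f₂ = (v + v_s)/(v − v_s), so v_s = v · (f₁ − f₂)/(f₁ + f₂).
v_s = 347 × (3078 − 2946)/(3078 + 2946) = 347 × 132/6024 ≈ 7.6 m/s.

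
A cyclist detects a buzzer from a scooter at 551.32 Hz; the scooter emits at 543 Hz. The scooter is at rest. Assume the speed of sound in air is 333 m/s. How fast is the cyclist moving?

f' > f, so the cyclist is approaching.
f' = f · (v + v_o)/v ⇒ v_o = v · |f'/f − 1|.
v_o = 333 × |551.32/543 − 1| = 333 × 0.01532 ≈ 5.1 m/s.

5.1 m/s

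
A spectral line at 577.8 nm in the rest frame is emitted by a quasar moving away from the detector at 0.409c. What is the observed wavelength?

Relativistic Doppler for wavelength: λ' = λ₀ · √((1 + β)/(1 − β)).
λ' = 577.8 × √(1.4090/0.5910) = 577.8 × 1.54405 ≈ 892.2 nm.

892.2 nm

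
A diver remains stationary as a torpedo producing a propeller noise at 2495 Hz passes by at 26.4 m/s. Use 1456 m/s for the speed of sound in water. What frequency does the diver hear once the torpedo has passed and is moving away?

2451 Hz

Receding: f₂ = f · v/(v + v_s) = 2495 × 1456/1482.4 ≈ 2451 Hz.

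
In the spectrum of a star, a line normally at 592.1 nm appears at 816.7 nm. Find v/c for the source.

0.311

λ'/λ₀ = 1.3793 > 1 (redshift), so the source is receding.
λ'/λ₀ = √((1 + β)/(1 − β)) for a receding source ⇒ β = (r² − 1)/(r² + 1) with r = λ'/λ₀.
β = (1.9025 − 1)/(1.9025 + 1) ≈ 0.311.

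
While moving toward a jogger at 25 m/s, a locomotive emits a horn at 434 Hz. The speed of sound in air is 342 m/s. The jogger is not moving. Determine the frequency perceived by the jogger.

468 Hz

With the source moving toward a stationary observer, f' = f · v/(v − v_s).
f' = 434 × 342/(342 − 25) = 434 × 342/317 ≈ 468 Hz.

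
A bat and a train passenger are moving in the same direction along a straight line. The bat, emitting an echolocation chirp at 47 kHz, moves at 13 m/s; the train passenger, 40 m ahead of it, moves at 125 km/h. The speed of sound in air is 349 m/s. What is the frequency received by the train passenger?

44.0 kHz

125 km/h = 34.72 m/s.
The train passenger is ahead, so the bat is moving toward it while the train passenger is moving away from the bat.
General Doppler shift: f' = f · (v − v_o)/(v − v_s).
f' = 47 × (349 − 34.72)/(349 − 13) = 47 × 314.28/336 ≈ 44.0 kHz.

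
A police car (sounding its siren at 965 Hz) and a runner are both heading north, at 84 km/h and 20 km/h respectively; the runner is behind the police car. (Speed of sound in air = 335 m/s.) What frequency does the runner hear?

917 Hz

84 km/h = 23.33 m/s; 20 km/h = 5.556 m/s.
The runner is behind, so the police car is moving away from it while the runner is moving toward the police car.
General Doppler shift: f' = f · (v + v_o)/(v + v_s).
f' = 965 × (335 + 5.556)/(335 + 23.33) = 965 × 340.56/358.33 ≈ 917 Hz.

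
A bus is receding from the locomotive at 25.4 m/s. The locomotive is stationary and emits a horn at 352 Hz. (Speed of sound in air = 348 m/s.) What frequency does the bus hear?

Only the observer moves, away from the source, so f' = f · (v − v_o)/v.
f' = 352 × (348 − 25.4)/348 = 352 × 322.6/348 ≈ 326 Hz.

326 Hz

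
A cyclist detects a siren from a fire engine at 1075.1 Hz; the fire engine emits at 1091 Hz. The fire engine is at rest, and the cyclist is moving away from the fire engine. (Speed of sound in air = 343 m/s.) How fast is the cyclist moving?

f' = f · (v − v_o)/v ⇒ v_o = v · |f'/f − 1|.
v_o = 343 × |1075.1/1091 − 1| = 343 × 0.01457 ≈ 5.0 m/s.

5.0 m/s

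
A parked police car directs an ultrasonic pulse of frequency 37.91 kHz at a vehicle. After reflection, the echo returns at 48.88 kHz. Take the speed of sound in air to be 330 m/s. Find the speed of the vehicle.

Double Doppler shift off a moving reflector: f₂ = f₀ · (v + u)/(v − u) (u > 0 toward emitter).
Rearranging, u = v · (f₂ − f₀)/(f₂ + f₀) = 330 × 10.97/86.79 ≈ 42 m/s.
So the vehicle is moving at 42 m/s toward the emitter.

42 m/s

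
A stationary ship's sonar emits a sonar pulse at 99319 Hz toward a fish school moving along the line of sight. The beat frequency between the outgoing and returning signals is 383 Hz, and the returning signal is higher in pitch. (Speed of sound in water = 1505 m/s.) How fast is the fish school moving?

Double Doppler shift off a moving reflector: f₂ = f₀ · (v + u)/(v − u) (u > 0 toward emitter).
Returning signal is higher, so f₂ = f₀ + Δf = 99319 + 383 = 99702 Hz.
Rearranging, u = v · (f₂ − f₀)/(f₂ + f₀) = 1505 × 383/199021 ≈ 2.90 m/s.
So the fish school is moving at 2.90 m/s toward the emitter.

2.90 m/s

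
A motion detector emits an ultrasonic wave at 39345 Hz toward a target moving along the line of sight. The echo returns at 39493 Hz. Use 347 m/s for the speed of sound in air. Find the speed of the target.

0.65 m/s

Double Doppler shift off a moving reflector: f₂ = f₀ · (v + u)/(v − u) (u > 0 toward emitter).
Rearranging, u = v · (f₂ − f₀)/(f₂ + f₀) = 347 × 148/78838 ≈ 0.65 m/s.
So the target is moving at 0.65 m/s toward the emitter.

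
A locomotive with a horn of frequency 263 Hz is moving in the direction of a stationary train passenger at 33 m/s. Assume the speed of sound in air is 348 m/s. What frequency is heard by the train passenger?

291 Hz

Only the source moves, toward the listener, so f' = f · v/(v − v_s).
f' = 263 × 348/(348 − 33) = 263 × 348/315 ≈ 291 Hz.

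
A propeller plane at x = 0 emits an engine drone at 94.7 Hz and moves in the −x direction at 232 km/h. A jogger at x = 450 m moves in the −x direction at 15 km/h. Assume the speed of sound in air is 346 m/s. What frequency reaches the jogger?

232 km/h = 64.44 m/s; 15 km/h = 4.167 m/s.
The observer lies on the +x side, so the source is heading away from the observer and the observer is heading toward the source.
General Doppler shift: f' = f · (v + v_o)/(v + v_s).
f' = 94.7 × (346 + 4.167)/(346 + 64.44) = 94.7 × 350.17/410.44 ≈ 81 Hz.

81 Hz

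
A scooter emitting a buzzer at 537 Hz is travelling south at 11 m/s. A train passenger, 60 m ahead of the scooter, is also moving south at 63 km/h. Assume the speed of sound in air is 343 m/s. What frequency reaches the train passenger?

526 Hz

63 km/h = 17.5 m/s.
The train passenger is ahead, so the scooter is moving toward it while the train passenger is moving away from the scooter.
General Doppler shift: f' = f · (v − v_o)/(v − v_s).
f' = 537 × (343 − 17.5)/(343 − 11) = 537 × 325.5/332 ≈ 526 Hz.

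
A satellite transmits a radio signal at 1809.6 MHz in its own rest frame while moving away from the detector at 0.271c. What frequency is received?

Relativistic Doppler for frequency: f' = f₀ · √((1 − β)/(1 + β)).
f' = 1809.6 × √(0.7290/1.2710) = 1809.6 × 0.75734 ≈ 1370.5 MHz.

1370.5 MHz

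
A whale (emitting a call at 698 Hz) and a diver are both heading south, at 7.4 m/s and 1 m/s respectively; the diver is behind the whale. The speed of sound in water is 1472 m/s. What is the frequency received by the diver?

The diver is behind, so the whale is moving away from it while the diver is moving toward the whale.
Both move, so f' = f · (v + v_o)/(v + v_s).
f' = 698 × (1472 + 1)/(1472 + 7.4) = 698 × 1473/1479.4 ≈ 695 Hz.

695 Hz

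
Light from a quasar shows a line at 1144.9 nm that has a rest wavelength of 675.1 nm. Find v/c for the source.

0.484

λ'/λ₀ = 1.6959 > 1 (redshift), so the source is receding.
λ'/λ₀ = √((1 + β)/(1 − β)) for a receding source ⇒ β = (r² − 1)/(r² + 1) with r = λ'/λ₀.
β = (2.8761 − 1)/(2.8761 + 1) ≈ 0.484.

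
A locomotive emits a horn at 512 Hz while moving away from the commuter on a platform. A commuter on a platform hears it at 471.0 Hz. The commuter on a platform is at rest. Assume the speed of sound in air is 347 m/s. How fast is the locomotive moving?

f' = f · v/(v + v_s) ⇒ v_s = v · |1 − f/f'|.
v_s = 347 × |1 − 512/471.0| = 347 × 0.08705 ≈ 30 m/s.

30 m/s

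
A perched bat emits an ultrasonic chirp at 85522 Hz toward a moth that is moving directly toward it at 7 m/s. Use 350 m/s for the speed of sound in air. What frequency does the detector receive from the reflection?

At the moth (a moving observer), f₁ = f₀ · (v + u)/v = 85522 × 357/350 ≈ 87232 Hz.
The reflection then acts as a moving source: f₂ = f₁ · v/(v − u) ≈ 89013 Hz.
Equivalently f₂ = f₀ · (v + u)/(v − u).

89013 Hz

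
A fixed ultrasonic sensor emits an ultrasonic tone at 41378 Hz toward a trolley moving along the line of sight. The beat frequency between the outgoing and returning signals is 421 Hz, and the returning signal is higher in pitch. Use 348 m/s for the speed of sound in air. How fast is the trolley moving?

1.76 m/s

Double Doppler shift off a moving reflector: f₂ = f₀ · (v + u)/(v − u) (u > 0 toward emitter).
Returning signal is higher, so f₂ = f₀ + Δf = 41378 + 421 = 41799 Hz.
Rearranging, u = v · (f₂ − f₀)/(f₂ + f₀) = 348 × 421/83177 ≈ 1.76 m/s.
So the trolley is moving at 1.76 m/s toward the emitter.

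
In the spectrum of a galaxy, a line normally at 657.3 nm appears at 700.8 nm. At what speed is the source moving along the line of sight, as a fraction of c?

0.064

λ'/λ₀ = 1.0662 > 1 (redshift), so the source is receding.
λ'/λ₀ = √((1 + β)/(1 − β)) for a receding source ⇒ β = (r² − 1)/(r² + 1) with r = λ'/λ₀.
β = (1.1367 − 1)/(1.1367 + 1) ≈ 0.064.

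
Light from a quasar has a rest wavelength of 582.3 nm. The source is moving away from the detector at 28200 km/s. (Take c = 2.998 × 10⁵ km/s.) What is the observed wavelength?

β = v/c = 28200/299800 = 0.0941.
Relativistic Doppler for wavelength: λ' = λ₀ · √((1 + β)/(1 − β)).
λ' = 582.3 × √(1.0941/0.9059) = 582.3 × 1.09894 ≈ 639.9 nm.

639.9 nm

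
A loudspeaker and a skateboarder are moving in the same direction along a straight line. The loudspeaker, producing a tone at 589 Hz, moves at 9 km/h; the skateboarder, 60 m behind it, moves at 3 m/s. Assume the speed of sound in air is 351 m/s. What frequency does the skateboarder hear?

9 km/h = 2.5 m/s.
The skateboarder is behind, so the loudspeaker is moving away from it while the skateboarder is moving toward the loudspeaker.
General Doppler shift: f' = f · (v + v_o)/(v + v_s).
f' = 589 × (351 + 3)/(351 + 2.5) = 589 × 354/353.5 ≈ 590 Hz.

590 Hz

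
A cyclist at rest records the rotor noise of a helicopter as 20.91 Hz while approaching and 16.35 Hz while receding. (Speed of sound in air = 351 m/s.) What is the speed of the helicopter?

f₁/f₂ = (v + v_s)/(v − v_s), so v_s = v · (f₁ − f₂)/(f₁ + f₂).
v_s = 351 × (20.91 − 16.35)/(20.91 + 16.35) = 351 × 4.56/37.26 ≈ 43 m/s.

43 m/s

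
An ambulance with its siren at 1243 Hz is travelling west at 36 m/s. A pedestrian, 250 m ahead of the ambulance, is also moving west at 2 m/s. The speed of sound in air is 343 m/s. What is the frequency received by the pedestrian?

The pedestrian is ahead, so the ambulance is moving toward it while the pedestrian is moving away from the ambulance.
With source approaching and observer receding, f' = f · (v − v_o)/(v − v_s).
f' = 1243 × (343 − 2)/(343 − 36) = 1243 × 341/307 ≈ 1381 Hz.

1381 Hz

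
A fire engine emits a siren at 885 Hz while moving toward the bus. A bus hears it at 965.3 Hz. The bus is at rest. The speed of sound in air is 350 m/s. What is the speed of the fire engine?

f' = f · v/(v − v_s) ⇒ v_s = v · |1 − f/f'|.
v_s = 350 × |1 − 885/965.3| = 350 × 0.08319 ≈ 29 m/s.

29 m/s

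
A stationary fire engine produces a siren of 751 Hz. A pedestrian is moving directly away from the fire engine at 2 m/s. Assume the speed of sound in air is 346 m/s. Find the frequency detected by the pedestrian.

Moving observer, stationary source: f' = f · (v − v_o)/v.
f' = 751 × (346 − 2)/346 = 751 × 344/346 ≈ 747 Hz.

747 Hz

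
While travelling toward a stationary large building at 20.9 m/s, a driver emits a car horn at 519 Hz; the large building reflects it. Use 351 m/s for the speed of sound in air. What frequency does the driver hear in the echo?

585 Hz

The large building receives the sound from a moving source: f₁ = f₀ · v/(v − v_e) = 519 × 351/330.1 ≈ 552 Hz.
On the return leg the driver is a moving observer: f₂ = f₁ · (v + v_e)/v = 552 × 371.9/351 ≈ 585 Hz.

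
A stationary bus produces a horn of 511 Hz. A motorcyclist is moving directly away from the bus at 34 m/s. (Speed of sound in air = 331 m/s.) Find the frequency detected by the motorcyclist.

459 Hz

Moving observer, stationary source: f' = f · (v − v_o)/v.
f' = 511 × (331 − 34)/331 = 511 × 297/331 ≈ 459 Hz.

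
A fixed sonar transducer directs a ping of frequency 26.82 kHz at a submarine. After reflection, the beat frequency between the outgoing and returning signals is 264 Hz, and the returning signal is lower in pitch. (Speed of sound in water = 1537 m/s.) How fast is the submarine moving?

Double Doppler shift off a moving reflector: f₂ = f₀ · (v + u)/(v − u) (u > 0 toward emitter).
Returning signal is lower, so f₂ = f₀ − Δf = 26820 − 264 = 26556 Hz.
Rearranging, u = v · (f₂ − f₀)/(f₂ + f₀) = 1537 × -264/53376 ≈ -7.6 m/s.
So the submarine is moving at 7.6 m/s away from the emitter.

7.6 m/s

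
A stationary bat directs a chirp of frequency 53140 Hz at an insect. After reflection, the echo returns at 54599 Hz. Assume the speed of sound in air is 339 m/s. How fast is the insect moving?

4.6 m/s

Double Doppler shift off a moving reflector: f₂ = f₀ · (v + u)/(v − u) (u > 0 toward emitter).
Rearranging, u = v · (f₂ − f₀)/(f₂ + f₀) = 339 × 1459/107739 ≈ 4.6 m/s.
So the insect is moving at 4.6 m/s toward the emitter.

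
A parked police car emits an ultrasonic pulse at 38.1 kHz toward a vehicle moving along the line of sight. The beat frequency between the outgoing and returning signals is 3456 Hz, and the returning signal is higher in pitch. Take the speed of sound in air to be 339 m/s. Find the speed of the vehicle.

14.7 m/s

Double Doppler shift off a moving reflector: f₂ = f₀ · (v + u)/(v − u) (u > 0 toward emitter).
Returning signal is higher, so f₂ = f₀ + Δf = 38100 + 3456 = 41556 Hz.
Rearranging, u = v · (f₂ − f₀)/(f₂ + f₀) = 339 × 3456/79656 ≈ 14.7 m/s.
So the vehicle is moving at 14.7 m/s toward the emitter.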